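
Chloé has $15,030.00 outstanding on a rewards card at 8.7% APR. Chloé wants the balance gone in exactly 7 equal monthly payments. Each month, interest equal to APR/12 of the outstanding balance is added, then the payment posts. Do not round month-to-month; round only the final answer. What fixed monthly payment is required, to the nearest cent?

Monthly rate r = 8.7%/12 = 0.725% = 0.00725.
Level-payment amortization: P = B₀·r / (1 − (1+r)^(−n)) = 15030.00·0.00725 / (1 − 1.00725^(−7)).
Denominator 1 − (1+r)^(−7) = 0.0493096895.
P = 108.967 / 0.0493096895 ≈ 2209.86.

$2,209.86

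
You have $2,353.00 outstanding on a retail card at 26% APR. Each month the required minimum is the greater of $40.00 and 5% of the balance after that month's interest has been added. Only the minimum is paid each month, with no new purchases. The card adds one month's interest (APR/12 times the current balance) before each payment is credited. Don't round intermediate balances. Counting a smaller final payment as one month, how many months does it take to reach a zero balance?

Monthly rate r = 26%/12 = 2.16667% = 0.0216667.
While 5% of the post-interest balance exceeds $40.00, each month B ← (B·(1+r))·(1 − 0.05), i.e. B shrinks by the factor (1+r)·0.95 = 0.97058.
This holds for months 1–37. Entering month 38 the balance is $779.54; 5% of the post-interest balance is now below $40.00, so the flat $40.00 minimum applies from here.
From month 38 a fixed $40.00 at rate r clears $779.54 in 26 more payments. Total: 37 + 26 = 63 months.

63 months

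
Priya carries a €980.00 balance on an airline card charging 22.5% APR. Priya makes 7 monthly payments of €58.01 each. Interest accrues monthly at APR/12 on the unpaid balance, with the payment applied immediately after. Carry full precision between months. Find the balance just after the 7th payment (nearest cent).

Monthly rate r = 22.5%/12 = 1.875% = 0.01875.
Each month: B ← B·(1+r) − €58.01.
Month 1: interest €18.38; balance after payment €940.37.
Month 2: interest €17.63; balance after payment €899.99.
Month 3: interest €16.87; balance after payment €858.85.
Month 4: interest €16.10; balance after payment €816.95.
Month 5: interest €15.32; balance after payment €774.25.
Month 6: interest €14.52; balance after payment €730.76.
Month 7: interest €13.70; balance after payment €686.45.

€686.45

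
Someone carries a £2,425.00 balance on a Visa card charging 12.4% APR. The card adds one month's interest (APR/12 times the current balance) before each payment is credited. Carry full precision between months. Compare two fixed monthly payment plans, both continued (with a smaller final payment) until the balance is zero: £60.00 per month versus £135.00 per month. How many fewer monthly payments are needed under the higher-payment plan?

33 fewer payments

Monthly rate r = 12.4%/12 = 1.03333% = 0.0103333.
At £60.00/mo: n = ⌈−ln(1 − rB₀/P)/ln(1+r)⌉ = 53 payments (last £35.61); total interest = total paid − £2,425.00 = £730.61.
At £135.00/mo: 20 payments (last £131.32); total interest £271.32.
Payments saved = 53 − 20 = 33.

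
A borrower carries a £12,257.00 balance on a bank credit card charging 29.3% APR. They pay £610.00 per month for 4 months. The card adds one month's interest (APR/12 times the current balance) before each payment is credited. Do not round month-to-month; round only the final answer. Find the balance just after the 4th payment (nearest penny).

Monthly rate r = 29.3%/12 = 2.44167% = 0.0244167.
Each month: B ← B·(1+r) − £610.00.
Month 1: interest £299.28; balance after payment £11,946.28.
Month 2: interest £291.69; balance after payment £11,627.96.
Month 3: interest £283.92; balance after payment £11,301.88.
Month 4: interest £275.95; balance after payment £10,967.83.

£10,967.83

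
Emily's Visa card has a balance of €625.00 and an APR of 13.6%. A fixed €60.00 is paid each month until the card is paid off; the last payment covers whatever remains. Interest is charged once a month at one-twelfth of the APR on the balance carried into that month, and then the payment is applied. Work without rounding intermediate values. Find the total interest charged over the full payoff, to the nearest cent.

Monthly rate r = 13.6%/12 = 1.13333% = 0.0113333.
Payoff takes n = ⌈−ln(1 − rB₀/P)/ln(1+r)⌉ = ⌈11.147⌉ = 12 payments; the last is €8.88.
Total paid = 11·€60.00 + €8.88 = €668.88.
Total interest = total paid − principal = €668.88 − €625.00 = €43.88.

€43.88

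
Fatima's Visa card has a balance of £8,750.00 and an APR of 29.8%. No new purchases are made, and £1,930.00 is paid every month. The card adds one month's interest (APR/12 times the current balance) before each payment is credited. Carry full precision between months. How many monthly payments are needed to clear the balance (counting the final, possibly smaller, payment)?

5 months

Monthly rate r = 29.8%/12 = 2.48333% = 0.0248333.
Recurrence: B ← B·(1+r) − £1,930.00.
Month 1: interest £217.29; balance after payment £7,037.29.
Month 2: interest £174.76; balance after payment £5,282.05.
Month 3: interest £131.17; balance after payment £3,483.22.
Month 4: interest £86.50; balance after payment £1,639.72.
Month 5: interest £40.72; balance after payment £0.00.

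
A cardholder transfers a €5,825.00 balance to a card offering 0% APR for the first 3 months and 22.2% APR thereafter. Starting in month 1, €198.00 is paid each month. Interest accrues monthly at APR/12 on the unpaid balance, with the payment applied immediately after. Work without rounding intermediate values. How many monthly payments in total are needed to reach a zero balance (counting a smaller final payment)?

Promo months 1–3 at r₀ = 0%/12 = 0; months 4+ at r₁ = 22.2%/12 = 0.0185.
After month 3 (no interest yet): B = €5,825.00 − 3·€198.00 = €5,231.00.
Then at r₁ with €198.00/mo: n₂ = −ln(1 − r₁·B/P)/ln(1+r₁) ≈ 36.60 → 37 more payments.

40 payments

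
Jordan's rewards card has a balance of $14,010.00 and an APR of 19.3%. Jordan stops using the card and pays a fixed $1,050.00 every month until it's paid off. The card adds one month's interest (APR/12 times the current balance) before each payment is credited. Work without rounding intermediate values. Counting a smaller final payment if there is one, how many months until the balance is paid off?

Monthly rate r = 19.3%/12 = 1.60833% = 0.0160833.
Recurrence: B ← B·(1+r) − $1,050.00.
Month 1: interest $225.33; balance after payment $13,185.33.
Month 2: interest $212.06; balance after payment $12,347.39.
Closed form: n = −ln(1 − rB₀/P)/ln(1+r) = −ln(0.7854)/ln(1.01608) ≈ 15.140, so the balance reaches zero during payment 16.

16 months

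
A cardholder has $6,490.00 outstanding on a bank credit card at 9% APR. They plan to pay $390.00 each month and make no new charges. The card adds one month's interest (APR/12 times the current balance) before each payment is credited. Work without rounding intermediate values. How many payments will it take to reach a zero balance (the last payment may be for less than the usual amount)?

Monthly rate r = 9%/12 = 0.75% = 0.0075.
Recurrence: B ← B·(1+r) − $390.00.
Month 1: interest $48.67; balance after payment $6,148.68.
Month 2: interest $46.12; balance after payment $5,804.79.
Closed form: n = −ln(1 − rB₀/P)/ln(1+r) = −ln(0.87519)/ln(1.0075) ≈ 17.841, so the balance reaches zero during payment 18.

18 payments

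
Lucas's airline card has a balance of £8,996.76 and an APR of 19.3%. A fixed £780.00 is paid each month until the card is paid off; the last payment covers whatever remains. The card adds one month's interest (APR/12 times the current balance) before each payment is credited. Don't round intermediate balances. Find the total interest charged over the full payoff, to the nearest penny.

Monthly rate r = 19.3%/12 = 1.60833% = 0.0160833.
Payoff takes n = ⌈−ln(1 − rB₀/P)/ln(1+r)⌉ = ⌈12.860⌉ = 13 payments; the last is £671.90.
Total paid = 12·£780.00 + £671.90 = £10,031.90.
Total interest = total paid − principal = £10,031.90 − £8,996.76 = £1,035.14.

£1,035.14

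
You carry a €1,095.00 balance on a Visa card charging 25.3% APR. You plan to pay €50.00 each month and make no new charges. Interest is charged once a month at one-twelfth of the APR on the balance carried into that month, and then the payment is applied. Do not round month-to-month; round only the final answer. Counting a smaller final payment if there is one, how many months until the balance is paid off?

30 payments

Monthly rate r = 25.3%/12 = 2.10833% = 0.0210833.
Recurrence: B ← B·(1+r) − €50.00.
Month 1: interest €23.09; balance after payment €1,068.09.
Month 2: interest €22.52; balance after payment €1,040.61.
Closed form: n = −ln(1 − rB₀/P)/ln(1+r) = −ln(0.53828)/ln(1.02108) ≈ 29.687, so the balance reaches zero during payment 30.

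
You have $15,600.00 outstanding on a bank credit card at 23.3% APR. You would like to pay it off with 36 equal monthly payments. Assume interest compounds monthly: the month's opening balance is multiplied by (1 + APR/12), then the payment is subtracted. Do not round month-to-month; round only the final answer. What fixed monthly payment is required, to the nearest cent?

Monthly rate r = 23.3%/12 = 1.94167% = 0.0194167.
Level-payment amortization: P = B₀·r / (1 − (1+r)^(−n)) = 15600.00·0.0194167 / (1 − 1.01942^(−36)).
Denominator 1 − (1+r)^(−36) = 0.499576459.
P = 302.9 / 0.499576459 ≈ 606.31.

$606.31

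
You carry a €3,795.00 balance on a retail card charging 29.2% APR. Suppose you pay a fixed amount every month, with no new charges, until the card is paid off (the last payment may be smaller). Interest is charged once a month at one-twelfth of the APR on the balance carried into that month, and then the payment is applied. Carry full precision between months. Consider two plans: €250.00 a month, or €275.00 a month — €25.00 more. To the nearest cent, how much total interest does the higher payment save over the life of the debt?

€114.37

Monthly rate r = 29.2%/12 = 2.43333% = 0.0243333.
At €250.00/mo: n = ⌈−ln(1 − rB₀/P)/ln(1+r)⌉ = 20 payments (last €44.67); total interest = total paid − €3,795.00 = €999.67.
At €275.00/mo: 18 payments (last €5.30); total interest €885.30.
Interest saved = €999.67 − €885.30 = €114.37.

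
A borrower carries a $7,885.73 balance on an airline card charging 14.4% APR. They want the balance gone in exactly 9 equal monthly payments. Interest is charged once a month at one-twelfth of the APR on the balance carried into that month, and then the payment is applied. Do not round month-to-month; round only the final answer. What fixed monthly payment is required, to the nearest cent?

Monthly rate r = 14.4%/12 = 1.2% = 0.012.
Level-payment amortization: P = B₀·r / (1 − (1+r)^(−n)) = 7885.73·0.012 / (1 − 1.012^(−9)).
Denominator 1 − (1+r)^(−9) = 0.101795167.
P = 94.6288 / 0.101795167 ≈ 929.60.

$929.60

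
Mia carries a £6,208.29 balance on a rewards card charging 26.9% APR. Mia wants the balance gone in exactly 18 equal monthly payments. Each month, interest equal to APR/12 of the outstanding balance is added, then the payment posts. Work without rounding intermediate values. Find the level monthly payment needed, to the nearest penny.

Monthly rate r = 26.9%/12 = 2.24167% = 0.0224167.
Level-payment amortization: P = B₀·r / (1 − (1+r)^(−n)) = 6208.29·0.0224167 / (1 − 1.02242^(−18)).
Denominator 1 − (1+r)^(−18) = 0.32903876.
P = 139.169 / 0.32903876 ≈ 422.96.

£422.96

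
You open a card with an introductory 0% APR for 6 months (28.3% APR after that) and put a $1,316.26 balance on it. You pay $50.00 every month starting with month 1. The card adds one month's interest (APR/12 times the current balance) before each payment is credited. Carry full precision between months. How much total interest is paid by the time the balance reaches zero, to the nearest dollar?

$384

Promo months 1–6 at r₀ = 0%/12 = 0; months 7+ at r₁ = 28.3%/12 = 0.0235833.
After month 6 (no interest yet): B = $1,316.26 − 6·$50.00 = $1,016.26.
Then at r₁ with $50.00/mo: n₂ = −ln(1 − r₁·B/P)/ln(1+r₁) ≈ 28.00 → 28 more payments.
Total paid = 33·$50.00 + $49.96 = $1,699.96; interest = $1,699.96 − $1,316.26 = $383.70.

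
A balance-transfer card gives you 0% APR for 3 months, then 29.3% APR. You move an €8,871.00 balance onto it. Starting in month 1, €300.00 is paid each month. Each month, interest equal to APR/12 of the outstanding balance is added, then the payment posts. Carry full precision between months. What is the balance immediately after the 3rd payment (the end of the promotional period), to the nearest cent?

Promo months 1–3 at r₀ = 0%/12 = 0; months 4+ at r₁ = 29.3%/12 = 0.0244167.
After month 3 (no interest yet): B = €8,871.00 − 3·€300.00 = €7,971.00.

€7,971.00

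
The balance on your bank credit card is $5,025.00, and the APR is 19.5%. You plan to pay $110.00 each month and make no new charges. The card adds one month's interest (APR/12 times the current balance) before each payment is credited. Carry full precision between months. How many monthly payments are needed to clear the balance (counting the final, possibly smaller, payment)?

85 months

Monthly rate r = 19.5%/12 = 1.625% = 0.01625.
Recurrence: B ← B·(1+r) − $110.00.
Month 1: interest $81.66; balance after payment $4,996.66.
Month 2: interest $81.20; balance after payment $4,967.85.
Closed form: n = −ln(1 − rB₀/P)/ln(1+r) = −ln(0.25767)/ln(1.01625) ≈ 84.127, so the balance reaches zero during payment 85.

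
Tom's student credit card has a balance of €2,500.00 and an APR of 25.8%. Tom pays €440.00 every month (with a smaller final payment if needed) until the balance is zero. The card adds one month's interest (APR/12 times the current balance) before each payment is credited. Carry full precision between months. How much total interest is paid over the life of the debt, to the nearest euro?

€195

Monthly rate r = 25.8%/12 = 2.15% = 0.0215.
Payoff takes n = ⌈−ln(1 − rB₀/P)/ln(1+r)⌉ = ⌈6.125⌉ = 7 payments; the last is €55.47.
Total paid = 6·€440.00 + €55.47 = €2,695.47.
Total interest = total paid − principal = €2,695.47 − €2,500.00 = €195.47.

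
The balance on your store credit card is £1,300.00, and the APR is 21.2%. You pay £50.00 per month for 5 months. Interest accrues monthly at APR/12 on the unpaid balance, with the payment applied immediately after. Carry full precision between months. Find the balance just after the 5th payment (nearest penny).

Monthly rate r = 21.2%/12 = 1.76667% = 0.0176667.
Each month: B ← B·(1+r) − £50.00.
Month 1: interest £22.97; balance after payment £1,272.97.
Month 2: interest £22.49; balance after payment £1,245.46.
Month 3: interest £22.00; balance after payment £1,217.46.
Month 4: interest £21.51; balance after payment £1,188.97.
Month 5: interest £21.01; balance after payment £1,159.97.

£1,159.97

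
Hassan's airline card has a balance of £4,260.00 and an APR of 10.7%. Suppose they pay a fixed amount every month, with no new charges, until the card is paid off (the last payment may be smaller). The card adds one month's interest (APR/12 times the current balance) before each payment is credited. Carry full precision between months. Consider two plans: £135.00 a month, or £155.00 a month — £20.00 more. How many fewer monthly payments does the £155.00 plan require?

6 fewer payments

Monthly rate r = 10.7%/12 = 0.891667% = 0.00891667.
At £135.00/mo: n = ⌈−ln(1 − rB₀/P)/ln(1+r)⌉ = 38 payments (last £29.83); total interest = total paid − £4,260.00 = £764.83.
At £155.00/mo: 32 payments (last £103.72); total interest £648.72.
Payments saved = 38 − 32 = 6.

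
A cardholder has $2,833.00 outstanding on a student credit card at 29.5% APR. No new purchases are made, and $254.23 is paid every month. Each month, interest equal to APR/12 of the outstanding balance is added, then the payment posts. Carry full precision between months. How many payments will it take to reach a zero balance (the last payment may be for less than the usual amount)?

14 payments

Monthly rate r = 29.5%/12 = 2.45833% = 0.0245833.
Recurrence: B ← B·(1+r) − $254.23.
Month 1: interest $69.64; balance after payment $2,648.41.
Month 2: interest $65.11; balance after payment $2,459.29.
Closed form: n = −ln(1 − rB₀/P)/ln(1+r) = −ln(0.72606)/ln(1.02458) ≈ 13.182, so the balance reaches zero during payment 14.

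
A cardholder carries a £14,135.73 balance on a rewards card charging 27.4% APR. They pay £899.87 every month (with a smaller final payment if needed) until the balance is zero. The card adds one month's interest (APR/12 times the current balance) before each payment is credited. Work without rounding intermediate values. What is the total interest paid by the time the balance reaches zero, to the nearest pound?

Monthly rate r = 27.4%/12 = 2.28333% = 0.0228333.
Payoff takes n = ⌈−ln(1 − rB₀/P)/ln(1+r)⌉ = ⌈19.676⌉ = 20 payments; the last is £610.98.
Total paid = 19·£899.87 + £610.98 = £17,708.51.
Total interest = total paid − principal = £17,708.51 − £14,135.73 = £3,572.78.

£3,573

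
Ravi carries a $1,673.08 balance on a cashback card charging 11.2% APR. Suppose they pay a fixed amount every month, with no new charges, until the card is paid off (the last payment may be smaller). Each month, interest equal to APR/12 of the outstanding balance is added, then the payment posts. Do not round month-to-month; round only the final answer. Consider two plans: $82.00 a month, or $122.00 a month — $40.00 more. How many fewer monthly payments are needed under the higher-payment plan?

8 fewer payments

Monthly rate r = 11.2%/12 = 0.933333% = 0.00933333.
At $82.00/mo: n = ⌈−ln(1 − rB₀/P)/ln(1+r)⌉ = 23 payments (last $60.74); total interest = total paid − $1,673.08 = $191.66.
At $122.00/mo: 15 payments (last $90.72); total interest $125.64.
Payments saved = 23 − 15 = 8.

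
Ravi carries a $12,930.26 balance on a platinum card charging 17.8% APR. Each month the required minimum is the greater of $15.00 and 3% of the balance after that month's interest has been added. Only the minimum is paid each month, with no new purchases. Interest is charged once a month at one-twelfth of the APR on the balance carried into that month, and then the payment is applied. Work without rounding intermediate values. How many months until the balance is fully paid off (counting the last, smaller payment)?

254 months

Monthly rate r = 17.8%/12 = 1.48333% = 0.0148333.
While 3% of the post-interest balance exceeds $15.00, each month B ← (B·(1+r))·(1 − 0.03), i.e. B shrinks by the factor (1+r)·0.97 = 0.98439.
This holds for months 1–208. Entering month 209 the balance is $490.04; 3% of the post-interest balance is now below $15.00, so the flat $15.00 minimum applies from here.
From month 209 a fixed $15.00 at rate r clears $490.04 in 46 more payments. Total: 208 + 46 = 254 months.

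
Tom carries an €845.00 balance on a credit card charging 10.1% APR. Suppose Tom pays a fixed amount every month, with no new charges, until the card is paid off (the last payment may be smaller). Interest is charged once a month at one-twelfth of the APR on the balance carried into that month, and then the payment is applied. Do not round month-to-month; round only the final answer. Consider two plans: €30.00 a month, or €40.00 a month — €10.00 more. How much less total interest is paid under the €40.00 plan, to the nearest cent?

Monthly rate r = 10.1%/12 = 0.841667% = 0.00841667.
At €30.00/mo: n = ⌈−ln(1 − rB₀/P)/ln(1+r)⌉ = 33 payments (last €8.55); total interest = total paid − €845.00 = €123.55.
At €40.00/mo: 24 payments (last €14.36); total interest €89.36.
Interest saved = €123.55 − €89.36 = €34.19.

€34.19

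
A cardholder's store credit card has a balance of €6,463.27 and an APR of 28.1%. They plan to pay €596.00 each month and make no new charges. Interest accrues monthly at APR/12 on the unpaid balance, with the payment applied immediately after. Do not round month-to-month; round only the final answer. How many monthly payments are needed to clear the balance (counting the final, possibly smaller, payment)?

13 payments

Monthly rate r = 28.1%/12 = 2.34167% = 0.0234167.
Recurrence: B ← B·(1+r) − €596.00.
Month 1: interest €151.35; balance after payment €6,018.62.
Month 2: interest €140.94; balance after payment €5,563.55.
Closed form: n = −ln(1 − rB₀/P)/ln(1+r) = −ln(0.74606)/ln(1.02342) ≈ 12.656, so the balance reaches zero during payment 13.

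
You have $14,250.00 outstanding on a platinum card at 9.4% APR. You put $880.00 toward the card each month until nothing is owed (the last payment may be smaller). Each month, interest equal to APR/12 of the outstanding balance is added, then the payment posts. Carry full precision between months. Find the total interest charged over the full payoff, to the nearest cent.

$1,048.72

Monthly rate r = 9.4%/12 = 0.783333% = 0.00783333.
Payoff takes n = ⌈−ln(1 − rB₀/P)/ln(1+r)⌉ = ⌈17.384⌉ = 18 payments; the last is $338.72.
Total paid = 17·$880.00 + $338.72 = $15,298.72.
Total interest = total paid − principal = $15,298.72 − $14,250.00 = $1,048.72.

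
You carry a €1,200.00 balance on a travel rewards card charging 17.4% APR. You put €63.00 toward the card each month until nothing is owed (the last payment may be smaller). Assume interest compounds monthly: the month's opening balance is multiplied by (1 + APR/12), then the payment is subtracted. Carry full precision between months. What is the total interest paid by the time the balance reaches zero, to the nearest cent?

Monthly rate r = 17.4%/12 = 1.45% = 0.0145.
Payoff takes n = ⌈−ln(1 − rB₀/P)/ln(1+r)⌉ = ⌈22.453⌉ = 23 payments; the last is €28.64.
Total paid = 22·€63.00 + €28.64 = €1,414.64.
Total interest = total paid − principal = €1,414.64 − €1,200.00 = €214.64.

€214.64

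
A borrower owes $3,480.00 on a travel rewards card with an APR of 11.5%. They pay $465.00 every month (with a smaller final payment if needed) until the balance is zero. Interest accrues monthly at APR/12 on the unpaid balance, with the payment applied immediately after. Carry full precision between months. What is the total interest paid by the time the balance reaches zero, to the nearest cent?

$148.73

Monthly rate r = 11.5%/12 = 0.958333% = 0.00958333.
Payoff takes n = ⌈−ln(1 − rB₀/P)/ln(1+r)⌉ = ⌈7.803⌉ = 8 payments; the last is $373.73.
Total paid = 7·$465.00 + $373.73 = $3,628.73.
Total interest = total paid − principal = $3,628.73 − $3,480.00 = $148.73.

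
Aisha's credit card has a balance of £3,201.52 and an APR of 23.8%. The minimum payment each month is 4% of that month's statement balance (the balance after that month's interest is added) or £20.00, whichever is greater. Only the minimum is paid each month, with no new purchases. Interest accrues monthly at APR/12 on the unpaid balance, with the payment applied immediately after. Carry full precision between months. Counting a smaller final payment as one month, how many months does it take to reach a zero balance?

Monthly rate r = 23.8%/12 = 1.98333% = 0.0198333.
While 4% of the post-interest balance exceeds £20.00, each month B ← (B·(1+r))·(1 − 0.04), i.e. B shrinks by the factor (1+r)·0.96 = 0.97904.
This holds for months 1–89. Entering month 90 the balance is £485.95; 4% of the post-interest balance is now below £20.00, so the flat £20.00 minimum applies from here.
From month 90 a fixed £20.00 at rate r clears £485.95 in 34 more payments. Total: 89 + 34 = 123 months.

123 months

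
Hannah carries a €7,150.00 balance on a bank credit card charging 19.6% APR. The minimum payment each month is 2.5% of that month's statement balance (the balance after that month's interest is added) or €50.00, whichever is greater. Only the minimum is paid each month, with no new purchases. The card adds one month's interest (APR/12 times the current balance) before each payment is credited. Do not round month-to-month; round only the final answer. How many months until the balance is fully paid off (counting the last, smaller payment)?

Monthly rate r = 19.6%/12 = 1.63333% = 0.0163333.
While 2.5% of the post-interest balance exceeds €50.00, each month B ← (B·(1+r))·(1 − 0.025), i.e. B shrinks by the factor (1+r)·0.975 = 0.99092.
This holds for months 1–142. Entering month 143 the balance is €1,959.28; 2.5% of the post-interest balance is now below €50.00, so the flat €50.00 minimum applies from here.
From month 143 a fixed €50.00 at rate r clears €1,959.28 in 64 more payments. Total: 142 + 64 = 206 months.

206 months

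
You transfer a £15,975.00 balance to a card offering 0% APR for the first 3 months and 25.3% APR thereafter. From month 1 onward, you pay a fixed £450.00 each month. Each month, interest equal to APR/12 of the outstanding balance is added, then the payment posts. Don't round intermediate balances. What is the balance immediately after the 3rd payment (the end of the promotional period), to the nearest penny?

Promo months 1–3 at r₀ = 0%/12 = 0; months 4+ at r₁ = 25.3%/12 = 0.0210833.
After month 3 (no interest yet): B = £15,975.00 − 3·£450.00 = £14,625.00.

£14,625.00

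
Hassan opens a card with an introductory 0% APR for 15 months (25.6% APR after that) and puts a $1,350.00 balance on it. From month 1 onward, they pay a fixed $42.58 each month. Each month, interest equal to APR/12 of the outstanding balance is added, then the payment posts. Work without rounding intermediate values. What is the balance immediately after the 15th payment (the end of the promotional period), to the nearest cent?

Promo months 1–15 at r₀ = 0%/12 = 0; months 16+ at r₁ = 25.6%/12 = 0.0213333.
After month 15 (no interest yet): B = $1,350.00 − 15·$42.58 = $711.30.

$711.30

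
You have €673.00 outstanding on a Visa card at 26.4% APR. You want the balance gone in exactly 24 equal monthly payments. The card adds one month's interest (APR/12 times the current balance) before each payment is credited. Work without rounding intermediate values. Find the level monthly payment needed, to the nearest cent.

Monthly rate r = 26.4%/12 = 2.2% = 0.022.
Level-payment amortization: P = B₀·r / (1 − (1+r)^(−n)) = 673.00·0.022 / (1 − 1.022^(−24)).
Denominator 1 − (1+r)^(−24) = 0.406830925.
P = 14.806 / 0.406830925 ≈ 36.39.

€36.39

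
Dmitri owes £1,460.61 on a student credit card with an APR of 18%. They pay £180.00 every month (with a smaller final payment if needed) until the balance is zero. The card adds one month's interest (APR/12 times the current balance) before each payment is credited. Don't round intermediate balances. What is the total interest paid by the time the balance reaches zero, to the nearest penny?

£108.76

Monthly rate r = 18%/12 = 1.5% = 0.015.
Payoff takes n = ⌈−ln(1 − rB₀/P)/ln(1+r)⌉ = ⌈8.717⌉ = 9 payments; the last is £129.37.
Total paid = 8·£180.00 + £129.37 = £1,569.37.
Total interest = total paid − principal = £1,569.37 − £1,460.61 = £108.76.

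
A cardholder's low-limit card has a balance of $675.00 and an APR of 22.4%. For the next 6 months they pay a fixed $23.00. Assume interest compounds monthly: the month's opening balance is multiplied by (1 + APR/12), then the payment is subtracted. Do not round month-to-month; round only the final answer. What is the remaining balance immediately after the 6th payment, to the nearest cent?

Monthly rate r = 22.4%/12 = 1.86667% = 0.0186667.
Each month: B ← B·(1+r) − $23.00.
Month 1: interest $12.60; balance after payment $664.60.
Month 2: interest $12.41; balance after payment $654.01.
Month 3: interest $12.21; balance after payment $643.21.
Month 4: interest $12.01; balance after payment $632.22.
Month 5: interest $11.80; balance after payment $621.02.
Month 6: interest $11.59; balance after payment $609.61.

$609.61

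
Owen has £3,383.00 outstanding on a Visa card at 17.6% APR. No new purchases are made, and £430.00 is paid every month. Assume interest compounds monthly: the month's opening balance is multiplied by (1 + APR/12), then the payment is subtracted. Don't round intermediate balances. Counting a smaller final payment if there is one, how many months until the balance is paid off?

Monthly rate r = 17.6%/12 = 1.46667% = 0.0146667.
Recurrence: B ← B·(1+r) − £430.00.
Month 1: interest £49.62; balance after payment £3,002.62.
Month 2: interest £44.04; balance after payment £2,616.66.
Closed form: n = −ln(1 − rB₀/P)/ln(1+r) = −ln(0.88461)/ln(1.01467) ≈ 8.421, so the balance reaches zero during payment 9.

9 months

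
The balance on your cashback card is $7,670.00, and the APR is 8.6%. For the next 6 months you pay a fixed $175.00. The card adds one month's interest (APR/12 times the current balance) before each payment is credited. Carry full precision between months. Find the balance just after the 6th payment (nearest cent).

$6,936.78

Monthly rate r = 8.6%/12 = 0.716667% = 0.00716667.
Each month: B ← B·(1+r) − $175.00.
Month 1: interest $54.97; balance after payment $7,549.97.
Month 2: interest $54.11; balance after payment $7,429.08.
Month 3: interest $53.24; balance after payment $7,307.32.
Month 4: interest $52.37; balance after payment $7,184.69.
Month 5: interest $51.49; balance after payment $7,061.18.
Month 6: interest $50.61; balance after payment $6,936.78.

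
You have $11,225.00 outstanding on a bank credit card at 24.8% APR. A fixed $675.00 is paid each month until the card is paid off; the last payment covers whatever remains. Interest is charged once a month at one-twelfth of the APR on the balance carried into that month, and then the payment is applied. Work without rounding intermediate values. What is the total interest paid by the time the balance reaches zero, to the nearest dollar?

$2,672

Monthly rate r = 24.8%/12 = 2.06667% = 0.0206667.
Payoff takes n = ⌈−ln(1 − rB₀/P)/ln(1+r)⌉ = ⌈20.586⌉ = 21 payments; the last is $397.15.
Total paid = 20·$675.00 + $397.15 = $13,897.15.
Total interest = total paid − principal = $13,897.15 − $11,225.00 = $2,672.15.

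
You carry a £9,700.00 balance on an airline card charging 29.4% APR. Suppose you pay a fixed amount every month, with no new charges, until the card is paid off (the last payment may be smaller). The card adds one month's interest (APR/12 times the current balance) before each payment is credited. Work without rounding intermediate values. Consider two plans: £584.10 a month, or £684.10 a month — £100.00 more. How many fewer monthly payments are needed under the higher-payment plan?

4 fewer payments

Monthly rate r = 29.4%/12 = 2.45% = 0.0245.
At £584.10/mo: n = ⌈−ln(1 − rB₀/P)/ln(1+r)⌉ = 22 payments (last £340.41); total interest = total paid − £9,700.00 = £2,906.51.
At £684.10/mo: 18 payments (last £434.26); total interest £2,363.96.
Payments saved = 22 − 18 = 4.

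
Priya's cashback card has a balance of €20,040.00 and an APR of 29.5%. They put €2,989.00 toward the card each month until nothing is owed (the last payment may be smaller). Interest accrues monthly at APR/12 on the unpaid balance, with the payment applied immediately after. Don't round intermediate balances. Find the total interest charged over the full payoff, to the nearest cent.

€2,135.75

Monthly rate r = 29.5%/12 = 2.45833% = 0.0245833.
Payoff takes n = ⌈−ln(1 − rB₀/P)/ln(1+r)⌉ = ⌈7.416⌉ = 8 payments; the last is €1,252.75.
Total paid = 7·€2,989.00 + €1,252.75 = €22,175.75.
Total interest = total paid − principal = €22,175.75 − €20,040.00 = €2,135.75.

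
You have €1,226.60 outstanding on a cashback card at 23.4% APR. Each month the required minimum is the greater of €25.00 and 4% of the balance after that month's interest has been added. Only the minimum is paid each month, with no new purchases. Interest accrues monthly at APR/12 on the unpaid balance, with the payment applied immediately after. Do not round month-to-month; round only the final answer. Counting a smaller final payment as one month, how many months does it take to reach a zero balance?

66 months

Monthly rate r = 23.4%/12 = 1.95% = 0.0195.
While 4% of the post-interest balance exceeds €25.00, each month B ← (B·(1+r))·(1 − 0.04), i.e. B shrinks by the factor (1+r)·0.96 = 0.97872.
This holds for months 1–33. Entering month 34 the balance is €603.16; 4% of the post-interest balance is now below €25.00, so the flat €25.00 minimum applies from here.
From month 34 a fixed €25.00 at rate r clears €603.16 in 33 more payments. Total: 33 + 33 = 66 months.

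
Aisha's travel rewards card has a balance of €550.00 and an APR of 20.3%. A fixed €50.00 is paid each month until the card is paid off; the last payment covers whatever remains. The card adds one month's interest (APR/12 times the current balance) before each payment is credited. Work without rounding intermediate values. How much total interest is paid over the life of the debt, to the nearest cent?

Monthly rate r = 20.3%/12 = 1.69167% = 0.0169167.
Payoff takes n = ⌈−ln(1 − rB₀/P)/ln(1+r)⌉ = ⌈12.274⌉ = 13 payments; the last is €13.78.
Total paid = 12·€50.00 + €13.78 = €613.78.
Total interest = total paid − principal = €613.78 − €550.00 = €63.78.

€63.78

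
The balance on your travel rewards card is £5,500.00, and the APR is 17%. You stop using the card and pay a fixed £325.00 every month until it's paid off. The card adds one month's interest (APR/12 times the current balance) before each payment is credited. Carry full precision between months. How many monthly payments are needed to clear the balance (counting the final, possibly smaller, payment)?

Monthly rate r = 17%/12 = 1.41667% = 0.0141667.
Recurrence: B ← B·(1+r) − £325.00.
Month 1: interest £77.92; balance after payment £5,252.92.
Month 2: interest £74.42; balance after payment £5,002.33.
Closed form: n = −ln(1 − rB₀/P)/ln(1+r) = −ln(0.76026)/ln(1.01417) ≈ 19.485, so the balance reaches zero during payment 20.

20 months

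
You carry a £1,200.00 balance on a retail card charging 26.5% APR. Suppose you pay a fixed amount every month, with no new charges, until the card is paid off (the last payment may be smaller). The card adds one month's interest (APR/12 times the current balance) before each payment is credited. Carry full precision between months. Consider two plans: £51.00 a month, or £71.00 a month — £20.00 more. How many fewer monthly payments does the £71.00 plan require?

12 fewer payments

Monthly rate r = 26.5%/12 = 2.20833% = 0.0220833.
At £51.00/mo: n = ⌈−ln(1 − rB₀/P)/ln(1+r)⌉ = 34 payments (last £28.93); total interest = total paid − £1,200.00 = £511.93.
At £71.00/mo: 22 payments (last £27.77); total interest £318.77.
Payments saved = 34 − 22 = 12.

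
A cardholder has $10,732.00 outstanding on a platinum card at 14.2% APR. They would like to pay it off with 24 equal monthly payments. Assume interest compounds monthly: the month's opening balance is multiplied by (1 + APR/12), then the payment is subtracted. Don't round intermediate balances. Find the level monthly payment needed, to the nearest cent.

Monthly rate r = 14.2%/12 = 1.18333% = 0.0118333.
Level-payment amortization: P = B₀·r / (1 − (1+r)^(−n)) = 10732.00·0.0118333 / (1 − 1.01183^(−24)).
Denominator 1 − (1+r)^(−24) = 0.245977301.
P = 126.995 / 0.245977301 ≈ 516.29.

$516.29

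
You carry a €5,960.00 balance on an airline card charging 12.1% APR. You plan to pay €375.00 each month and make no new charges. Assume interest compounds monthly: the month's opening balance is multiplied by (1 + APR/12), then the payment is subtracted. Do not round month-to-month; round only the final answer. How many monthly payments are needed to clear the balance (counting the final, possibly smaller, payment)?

18 payments

Monthly rate r = 12.1%/12 = 1.00833% = 0.0100833.
Recurrence: B ← B·(1+r) − €375.00.
Month 1: interest €60.10; balance after payment €5,645.10.
Month 2: interest €56.92; balance after payment €5,327.02.
Closed form: n = −ln(1 − rB₀/P)/ln(1+r) = −ln(0.83974)/ln(1.01008) ≈ 17.409, so the balance reaches zero during payment 18.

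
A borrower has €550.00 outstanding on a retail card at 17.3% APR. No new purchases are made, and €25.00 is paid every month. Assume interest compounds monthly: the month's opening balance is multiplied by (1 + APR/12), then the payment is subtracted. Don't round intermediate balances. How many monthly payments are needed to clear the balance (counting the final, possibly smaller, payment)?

Monthly rate r = 17.3%/12 = 1.44167% = 0.0144167.
Recurrence: B ← B·(1+r) − €25.00.
Month 1: interest €7.93; balance after payment €532.93.
Month 2: interest €7.68; balance after payment €515.61.
Closed form: n = −ln(1 − rB₀/P)/ln(1+r) = −ln(0.68283)/ln(1.01442) ≈ 26.653, so the balance reaches zero during payment 27.

27 payments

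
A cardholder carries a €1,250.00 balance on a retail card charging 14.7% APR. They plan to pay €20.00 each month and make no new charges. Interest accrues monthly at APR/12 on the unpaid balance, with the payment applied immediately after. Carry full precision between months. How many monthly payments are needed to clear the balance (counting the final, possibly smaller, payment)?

120 months

Monthly rate r = 14.7%/12 = 1.225% = 0.01225.
Recurrence: B ← B·(1+r) − €20.00.
Month 1: interest €15.31; balance after payment €1,245.31.
Month 2: interest €15.26; balance after payment €1,240.57.
Closed form: n = −ln(1 − rB₀/P)/ln(1+r) = −ln(0.23438)/ln(1.01225) ≈ 119.159, so the balance reaches zero during payment 120.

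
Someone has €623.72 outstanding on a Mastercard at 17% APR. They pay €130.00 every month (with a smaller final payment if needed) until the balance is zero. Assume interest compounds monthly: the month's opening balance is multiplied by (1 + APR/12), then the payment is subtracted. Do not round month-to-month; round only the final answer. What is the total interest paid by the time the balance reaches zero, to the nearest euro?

€27

Monthly rate r = 17%/12 = 1.41667% = 0.0141667.
Payoff takes n = ⌈−ln(1 − rB₀/P)/ln(1+r)⌉ = ⌈5.004⌉ = 6 payments; the last is €0.50.
Total paid = 5·€130.00 + €0.50 = €650.50.
Total interest = total paid − principal = €650.50 − €623.72 = €26.78.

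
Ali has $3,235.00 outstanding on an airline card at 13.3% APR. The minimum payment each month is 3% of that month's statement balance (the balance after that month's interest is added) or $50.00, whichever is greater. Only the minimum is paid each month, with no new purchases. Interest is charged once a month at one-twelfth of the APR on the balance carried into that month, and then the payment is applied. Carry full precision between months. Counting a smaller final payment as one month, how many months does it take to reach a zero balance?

Monthly rate r = 13.3%/12 = 1.10833% = 0.0110833.
While 3% of the post-interest balance exceeds $50.00, each month B ← (B·(1+r))·(1 − 0.03), i.e. B shrinks by the factor (1+r)·0.97 = 0.98075.
This holds for months 1–35. Entering month 36 the balance is $1,638.43; 3% of the post-interest balance is now below $50.00, so the flat $50.00 minimum applies from here.
From month 36 a fixed $50.00 at rate r clears $1,638.43 in 41 more payments. Total: 35 + 41 = 76 months.

76 months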